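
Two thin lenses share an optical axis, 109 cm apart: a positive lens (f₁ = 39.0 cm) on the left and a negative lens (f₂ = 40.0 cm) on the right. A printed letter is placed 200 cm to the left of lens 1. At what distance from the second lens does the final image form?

24.1 cm

Lens 1: 1/d_i1 = 1/f₁ − 1/d_o1 = 1/(39.0) − 1/(200) = 0.02064, so d_i1 = 48.45 cm.
The intermediate image is 48.45 cm to the right of lens 1, which is 109 − (48.45) = 60.55 cm to the left of lens 2, so d_o2 = +60.55 cm.
Lens 2 is diverging, so f₂ = −40.0 cm.
Lens 2: 1/d_i2 = 1/f₂ − 1/d_o2 = 1/(-40.0) − 1/(60.55) = -0.04152, so d_i2 = -24.1 cm.
The final image is virtual, 24.1 cm to the left of lens 2 (overall magnification ≈ -0.096).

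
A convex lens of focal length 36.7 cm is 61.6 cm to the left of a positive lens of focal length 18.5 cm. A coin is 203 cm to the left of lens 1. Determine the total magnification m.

Lens 1: 1/d_i1 = 1/(36.7) − 1/(203) = 0.02232, so d_i1 = 44.80 cm; m₁ = −d_i1/d_o1 = -0.2207.
d_o2 = 61.6 − (44.80) = 16.80 cm.
Lens 2: 1/d_i2 = 1/(18.5) − 1/(16.80) = -0.005470, so d_i2 = -182.8 cm; m₂ = −d_i2/d_o2 = +10.88.
m = m₁·m₂ = (-0.2207)(+10.88) = -2.40.

m = -2.40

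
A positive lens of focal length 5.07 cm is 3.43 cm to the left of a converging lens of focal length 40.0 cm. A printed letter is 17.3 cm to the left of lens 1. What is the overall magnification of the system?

Lens 1: 1/d_i1 = 1/(5.07) − 1/(17.3) = 0.1394, so d_i1 = 7.172 cm; m₁ = −d_i1/d_o1 = -0.4146.
d_o2 = 3.43 − (7.172) = -3.742 cm (virtual object).
Lens 2: 1/d_i2 = 1/(40.0) − 1/(-3.742) = 0.2922, so d_i2 = 3.422 cm; m₂ = −d_i2/d_o2 = +0.9145.
m = m₁·m₂ = (-0.4146)(+0.9145) = -0.379.

m = -0.379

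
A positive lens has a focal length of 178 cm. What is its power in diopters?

f = 178 cm = 1.78 m.
P = 1/f = 1/(1.78 m) = +0.562 D.

P = +0.562 D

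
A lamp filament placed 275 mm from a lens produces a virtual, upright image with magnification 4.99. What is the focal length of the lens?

f = 344 mm (converging)

m = −d_i/d_o ⇒ d_i = −m·d_o = −(+4.99)·(275) = -1372 mm.
1/f = 1/d_o + 1/d_i = 1/(275) + 1/(-1372) = 0.002908, so f = 344 mm.
Since f is positive, the lens is converging.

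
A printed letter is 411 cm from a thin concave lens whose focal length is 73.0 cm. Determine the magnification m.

m = +0.151

For a concave lens, f = -73.0 cm.
1/d_i = 1/f − 1/d_o = 1/(-73.00) − 1/(411) = -0.01613, so d_i = -61.99 cm.
m = −d_i/d_o = −(-61.99)/(411) = +0.151.
The image is virtual, upright and reduced, on the same side as the object.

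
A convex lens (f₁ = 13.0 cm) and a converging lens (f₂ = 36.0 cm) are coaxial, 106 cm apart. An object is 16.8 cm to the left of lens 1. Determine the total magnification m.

m = +9.83

Lens 1: 1/d_i1 = 1/(13.0) − 1/(16.8) = 0.01740, so d_i1 = 57.47 cm; m₁ = −d_i1/d_o1 = -3.421.
d_o2 = 106 − (57.47) = 48.53 cm.
Lens 2: 1/d_i2 = 1/(36.0) − 1/(48.53) = 0.007172, so d_i2 = 139.4 cm; m₂ = −d_i2/d_o2 = -2.873.
m = m₁·m₂ = (-3.421)(-2.873) = +9.83.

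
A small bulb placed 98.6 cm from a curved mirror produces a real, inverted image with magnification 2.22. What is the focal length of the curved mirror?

f = 68.0 cm (concave)

m = −d_i/d_o ⇒ d_i = −m·d_o = −(-2.22)·(98.6) = 218.9 cm.
1/f = 1/d_o + 1/d_i = 1/(98.6) + 1/(218.9) = 0.01471, so f = 68.0 cm.
Since f is positive, the curved mirror is concave.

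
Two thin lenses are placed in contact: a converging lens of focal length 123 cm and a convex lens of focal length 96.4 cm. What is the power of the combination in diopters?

P = +1.85 D

P₁ = 1/f₁ = 1/(1.23 m) = +0.8130 D; P₂ = 1/f₂ = 1/(0.964 m) = +1.037 D.
For thin lenses in contact, P = P₁ + P₂ = (+0.8130) + (+1.037) = +1.85 D.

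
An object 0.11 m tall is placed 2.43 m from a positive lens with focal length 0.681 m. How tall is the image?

1/d_i = 1/f − 1/d_o = 1/(0.6810) − 1/(2.43) = 1.057, so d_i = 0.9462 m.
m = −d_i/d_o = -0.3894.
|h_i| = |m|·h_o = 0.3894 × 0.11 = 0.0428 m. The image is real, inverted and reduced, on the far side of the lens.

0.0428 m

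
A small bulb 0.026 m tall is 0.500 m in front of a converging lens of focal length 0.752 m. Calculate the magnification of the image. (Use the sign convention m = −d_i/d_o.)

m = +2.98

1/d_i = 1/f − 1/d_o = 1/(0.7520) − 1/(0.500) = -0.6702, so d_i = -1.492 m.
m = −d_i/d_o = −(-1.492)/(0.500) = +2.98.
The image is virtual, upright and enlarged, on the same side as the object.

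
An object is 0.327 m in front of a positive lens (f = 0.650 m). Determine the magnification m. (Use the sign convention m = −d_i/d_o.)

1/d_i = 1/f − 1/d_o = 1/(0.6500) − 1/(0.327) = -1.520, so d_i = -0.6580 m.
m = −d_i/d_o = −(-0.6580)/(0.327) = +2.01.
The image is virtual, upright and enlarged, on the same side as the object.

m = +2.01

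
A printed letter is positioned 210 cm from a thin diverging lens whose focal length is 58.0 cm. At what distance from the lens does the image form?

45.4 cm

For a diverging lens, f = -58.0 cm.
Thin-lens equation: 1/v = 1/f − 1/u = 1/(-58.00) − 1/(210) = -0.01724 − 0.004762 = -0.02200, so v = -45.4 cm.
The image is virtual, upright and reduced, on the same side as the object.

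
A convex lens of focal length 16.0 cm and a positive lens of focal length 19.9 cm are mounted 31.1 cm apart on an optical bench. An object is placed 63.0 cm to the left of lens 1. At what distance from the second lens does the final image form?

18.7 cm

Lens 1: 1/d_i1 = 1/f₁ − 1/d_o1 = 1/(16.0) − 1/(63.0) = 0.04663, so d_i1 = 21.45 cm.
The intermediate image is 21.45 cm to the right of lens 1, which is 31.1 − (21.45) = 9.650 cm to the left of lens 2, so d_o2 = +9.650 cm.
Lens 2: 1/d_i2 = 1/f₂ − 1/d_o2 = 1/(19.9) − 1/(9.650) = -0.05338, so d_i2 = -18.7 cm.
The final image is virtual, 18.7 cm to the left of lens 2 (overall magnification ≈ -0.66).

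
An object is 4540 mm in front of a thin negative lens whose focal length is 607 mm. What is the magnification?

For a negative lens, f = -607 mm.
1/d_i = 1/f − 1/d_o = 1/(-607.0) − 1/(4540) = -0.001868, so d_i = -535.4 mm.
m = −d_i/d_o = −(-535.4)/(4540) = +0.118.
The image is virtual, upright and reduced, on the same side as the object.

m = +0.118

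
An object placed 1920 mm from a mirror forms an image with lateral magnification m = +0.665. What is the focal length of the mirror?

f = -3810 mm (convex)

m = −d_i/d_o ⇒ d_i = −m·d_o = −(+0.665)·(1920) = -1277 mm.
1/f = 1/d_o + 1/d_i = 1/(1920) + 1/(-1277) = -0.0002623, so f = -3810 mm.
Since f is negative, the mirror is convex.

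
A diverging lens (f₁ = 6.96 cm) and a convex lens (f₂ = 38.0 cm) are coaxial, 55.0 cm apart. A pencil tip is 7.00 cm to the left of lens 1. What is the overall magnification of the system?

f₁ = −6.96 cm (diverging).
Lens 1: 1/d_i1 = 1/(-6.96) − 1/(7.00) = -0.2865, so d_i1 = -3.490 cm; m₁ = −d_i1/d_o1 = +0.4986.
d_o2 = 55.0 − (-3.490) = 58.49 cm.
Lens 2: 1/d_i2 = 1/(38.0) − 1/(58.49) = 0.009219, so d_i2 = 108.5 cm; m₂ = −d_i2/d_o2 = -1.855.
m = m₁·m₂ = (+0.4986)(-1.855) = -0.925.

m = -0.925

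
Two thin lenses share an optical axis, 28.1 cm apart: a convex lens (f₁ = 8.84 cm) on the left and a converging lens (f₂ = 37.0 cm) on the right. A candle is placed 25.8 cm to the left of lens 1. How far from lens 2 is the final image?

24.3 cm

Lens 1: 1/d_i1 = 1/f₁ − 1/d_o1 = 1/(8.84) − 1/(25.8) = 0.07436, so d_i1 = 13.45 cm.
The intermediate image is 13.45 cm to the right of lens 1, which is 28.1 − (13.45) = 14.65 cm to the left of lens 2, so d_o2 = +14.65 cm.
Lens 2: 1/d_i2 = 1/f₂ − 1/d_o2 = 1/(37.0) − 1/(14.65) = -0.04123, so d_i2 = -24.3 cm.
The final image is virtual, 24.3 cm to the left of lens 2 (overall magnification ≈ -0.86).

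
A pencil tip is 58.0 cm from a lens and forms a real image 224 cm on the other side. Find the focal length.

f = 46.1 cm (converging)

Real image ⇒ d_i = +224 cm.
1/f = 1/d_o + 1/d_i = 1/(58.0) + 1/(224) = 0.02171, so f = 46.1 cm.
Since f is positive, the lens is converging.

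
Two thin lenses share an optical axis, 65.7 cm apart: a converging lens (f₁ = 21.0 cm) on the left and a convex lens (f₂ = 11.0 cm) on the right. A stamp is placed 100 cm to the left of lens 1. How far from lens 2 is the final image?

Lens 1: 1/d_i1 = 1/f₁ − 1/d_o1 = 1/(21.0) − 1/(100) = 0.03762, so d_i1 = 26.58 cm.
The intermediate image is 26.58 cm to the right of lens 1, which is 65.7 − (26.58) = 39.12 cm to the left of lens 2, so d_o2 = +39.12 cm.
Lens 2: 1/d_i2 = 1/f₂ − 1/d_o2 = 1/(11.0) − 1/(39.12) = 0.06535, so d_i2 = 15.3 cm.
The final image is real, 15.3 cm to the right of lens 2 (overall magnification ≈ 0.10).

15.3 cm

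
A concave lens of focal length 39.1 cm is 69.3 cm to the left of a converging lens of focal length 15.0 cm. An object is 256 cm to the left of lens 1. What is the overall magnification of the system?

f₁ = −39.1 cm (diverging).
Lens 1: 1/d_i1 = 1/(-39.1) − 1/(256) = -0.02948, so d_i1 = -33.92 cm; m₁ = −d_i1/d_o1 = +0.1325.
d_o2 = 69.3 − (-33.92) = 103.2 cm.
Lens 2: 1/d_i2 = 1/(15.0) − 1/(103.2) = 0.05698, so d_i2 = 17.55 cm; m₂ = −d_i2/d_o2 = -0.1701.
m = m₁·m₂ = (+0.1325)(-0.1701) = -0.0225.

m = -0.0225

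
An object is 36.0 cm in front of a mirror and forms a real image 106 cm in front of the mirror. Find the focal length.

f = 26.9 cm (concave)

Real image ⇒ d_i = +106 cm.
1/f = 1/d_o + 1/d_i = 1/(36.0) + 1/(106) = 0.03721, so f = 26.9 cm.
Since f is positive, the mirror is concave.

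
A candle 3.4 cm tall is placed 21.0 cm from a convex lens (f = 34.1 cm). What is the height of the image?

1/d_i = 1/f − 1/d_o = 1/(34.10) − 1/(21.0) = -0.01829, so d_i = -54.66 cm.
m = −d_i/d_o = +2.603.
|h_i| = |m|·h_o = 2.603 × 3.4 = 8.85 cm. The image is virtual, upright and enlarged, on the same side as the object.

8.85 cm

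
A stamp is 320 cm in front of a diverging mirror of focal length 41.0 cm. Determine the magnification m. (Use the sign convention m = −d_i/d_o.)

For a diverging mirror, f = -41.0 cm.
1/d_i = 1/f − 1/d_o = 1/(-41.00) − 1/(320) = -0.02752, so d_i = -36.34 cm.
m = −d_i/d_o = −(-36.34)/(320) = +0.114.
The image is virtual, upright and reduced, behind the mirror.

m = +0.114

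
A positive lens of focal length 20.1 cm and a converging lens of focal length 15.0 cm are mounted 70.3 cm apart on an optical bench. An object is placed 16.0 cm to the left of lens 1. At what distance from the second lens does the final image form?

16.7 cm

Lens 1: 1/d_i1 = 1/f₁ − 1/d_o1 = 1/(20.1) − 1/(16.0) = -0.01275, so d_i1 = -78.44 cm.
The intermediate image is 78.44 cm to the left of lens 1 (virtual), which is 70.3 − (-78.44) = 148.7 cm to the left of lens 2, so d_o2 = +148.7 cm.
Lens 2: 1/d_i2 = 1/f₂ − 1/d_o2 = 1/(15.0) − 1/(148.7) = 0.05994, so d_i2 = 16.7 cm.
The final image is real, 16.7 cm to the right of lens 2 (overall magnification ≈ -0.55).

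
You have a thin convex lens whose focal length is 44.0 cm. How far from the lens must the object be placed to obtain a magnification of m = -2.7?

60.3 cm

m = −d_i/d_o ⇒ d_i = −m·d_o.
1/f = 1/d_o + 1/d_i = 1/d_o − 1/(m·d_o) = (1 − 1/m)/d_o, so d_o = f(1 − 1/m) = (44.00)(1 − 1/(-2.7)) = 60.3 cm.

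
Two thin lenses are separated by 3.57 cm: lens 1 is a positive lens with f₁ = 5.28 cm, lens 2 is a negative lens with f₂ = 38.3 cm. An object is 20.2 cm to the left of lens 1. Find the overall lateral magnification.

m = -0.390

Lens 1: 1/d_i1 = 1/(5.28) − 1/(20.2) = 0.1399, so d_i1 = 7.149 cm; m₁ = −d_i1/d_o1 = -0.3539.
d_o2 = 3.57 − (7.149) = -3.579 cm (virtual object).
f₂ = −38.3 cm (diverging).
Lens 2: 1/d_i2 = 1/(-38.3) − 1/(-3.579) = 0.2533, so d_i2 = 3.948 cm; m₂ = −d_i2/d_o2 = +1.103.
m = m₁·m₂ = (-0.3539)(+1.103) = -0.390.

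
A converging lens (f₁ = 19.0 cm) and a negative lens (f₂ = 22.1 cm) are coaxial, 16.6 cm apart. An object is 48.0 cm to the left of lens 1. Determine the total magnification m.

Lens 1: 1/d_i1 = 1/(19.0) − 1/(48.0) = 0.03180, so d_i1 = 31.45 cm; m₁ = −d_i1/d_o1 = -0.6552.
d_o2 = 16.6 − (31.45) = -14.85 cm (virtual object).
f₂ = −22.1 cm (diverging).
Lens 2: 1/d_i2 = 1/(-22.1) − 1/(-14.85) = 0.02209, so d_i2 = 45.27 cm; m₂ = −d_i2/d_o2 = +3.048.
m = m₁·m₂ = (-0.6552)(+3.048) = -2.00.

m = -2.00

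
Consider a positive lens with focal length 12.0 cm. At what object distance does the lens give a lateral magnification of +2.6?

m = −d_i/d_o ⇒ d_i = −m·d_o.
1/f = 1/d_o + 1/d_i = 1/d_o − 1/(m·d_o) = (1 − 1/m)/d_o, so d_o = f(1 − 1/m) = (12.00)(1 − 1/(+2.6)) = 7.38 cm.

7.38 cm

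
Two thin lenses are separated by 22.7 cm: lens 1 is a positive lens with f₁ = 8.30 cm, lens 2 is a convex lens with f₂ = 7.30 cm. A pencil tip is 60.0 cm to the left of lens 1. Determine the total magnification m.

m = +0.203

Lens 1: 1/d_i1 = 1/(8.30) − 1/(60.0) = 0.1038, so d_i1 = 9.632 cm; m₁ = −d_i1/d_o1 = -0.1605.
d_o2 = 22.7 − (9.632) = 13.07 cm.
Lens 2: 1/d_i2 = 1/(7.30) − 1/(13.07) = 0.06048, so d_i2 = 16.54 cm; m₂ = −d_i2/d_o2 = -1.265.
m = m₁·m₂ = (-0.1605)(-1.265) = +0.203.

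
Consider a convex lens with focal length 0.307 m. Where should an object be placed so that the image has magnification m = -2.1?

m = −d_i/d_o ⇒ d_i = −m·d_o.
1/f = 1/d_o + 1/d_i = 1/d_o − 1/(m·d_o) = (1 − 1/m)/d_o, so d_o = f(1 − 1/m) = (0.3070)(1 − 1/(-2.1)) = 0.453 m.

0.453 m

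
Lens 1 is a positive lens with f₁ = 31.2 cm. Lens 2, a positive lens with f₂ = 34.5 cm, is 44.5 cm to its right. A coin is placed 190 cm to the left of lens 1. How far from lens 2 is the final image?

Lens 1: 1/d_i1 = 1/f₁ − 1/d_o1 = 1/(31.2) − 1/(190) = 0.02679, so d_i1 = 37.33 cm.
The intermediate image is 37.33 cm to the right of lens 1, which is 44.5 − (37.33) = 7.170 cm to the left of lens 2, so d_o2 = +7.170 cm.
Lens 2: 1/d_i2 = 1/f₂ − 1/d_o2 = 1/(34.5) − 1/(7.170) = -0.1105, so d_i2 = -9.05 cm.
The final image is virtual, 9.05 cm to the left of lens 2 (overall magnification ≈ -0.25).

9.05 cm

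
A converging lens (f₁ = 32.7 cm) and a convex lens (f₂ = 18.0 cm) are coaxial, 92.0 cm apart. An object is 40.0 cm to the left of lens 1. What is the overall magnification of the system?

Lens 1: 1/d_i1 = 1/(32.7) − 1/(40.0) = 0.005581, so d_i1 = 179.2 cm; m₁ = −d_i1/d_o1 = -4.480.
d_o2 = 92.0 − (179.2) = -87.20 cm (virtual object).
Lens 2: 1/d_i2 = 1/(18.0) − 1/(-87.20) = 0.06702, so d_i2 = 14.92 cm; m₂ = −d_i2/d_o2 = +0.1711.
m = m₁·m₂ = (-4.480)(+0.1711) = -0.767.

m = -0.767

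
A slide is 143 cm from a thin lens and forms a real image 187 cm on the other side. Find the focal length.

Real image ⇒ d_i = +187 cm.
1/f = 1/d_o + 1/d_i = 1/(143) + 1/(187) = 0.01234, so f = 81.0 cm.
Since f is positive, the thin lens is converging.

f = 81.0 cm (converging)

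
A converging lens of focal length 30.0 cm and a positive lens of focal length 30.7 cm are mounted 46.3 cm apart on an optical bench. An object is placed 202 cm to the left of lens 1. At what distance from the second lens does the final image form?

Lens 1: 1/d_i1 = 1/f₁ − 1/d_o1 = 1/(30.0) − 1/(202) = 0.02838, so d_i1 = 35.23 cm.
The intermediate image is 35.23 cm to the right of lens 1, which is 46.3 − (35.23) = 11.07 cm to the left of lens 2, so d_o2 = +11.07 cm.
Lens 2: 1/d_i2 = 1/f₂ − 1/d_o2 = 1/(30.7) − 1/(11.07) = -0.05776, so d_i2 = -17.3 cm.
The final image is virtual, 17.3 cm to the left of lens 2 (overall magnification ≈ -0.27).

17.3 cm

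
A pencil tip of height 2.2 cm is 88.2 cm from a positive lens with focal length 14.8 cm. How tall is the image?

1/d_i = 1/f − 1/d_o = 1/(14.80) − 1/(88.2) = 0.05623, so d_i = 17.78 cm.
m = −d_i/d_o = -0.2016.
|h_i| = |m|·h_o = 0.2016 × 2.2 = 0.444 cm. The image is real, inverted and reduced, on the far side of the lens.

0.444 cm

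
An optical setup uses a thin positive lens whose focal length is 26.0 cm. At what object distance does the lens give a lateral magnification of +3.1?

17.6 cm

m = −d_i/d_o ⇒ d_i = −m·d_o.
1/f = 1/d_o + 1/d_i = 1/d_o − 1/(m·d_o) = (1 − 1/m)/d_o, so d_o = f(1 − 1/m) = (26.00)(1 − 1/(+3.1)) = 17.6 cm.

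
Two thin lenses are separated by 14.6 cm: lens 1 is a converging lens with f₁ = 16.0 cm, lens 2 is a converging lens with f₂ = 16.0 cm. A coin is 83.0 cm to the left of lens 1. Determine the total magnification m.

m = -0.180

Lens 1: 1/d_i1 = 1/(16.0) − 1/(83.0) = 0.05045, so d_i1 = 19.82 cm; m₁ = −d_i1/d_o1 = -0.2388.
d_o2 = 14.6 − (19.82) = -5.220 cm (virtual object).
Lens 2: 1/d_i2 = 1/(16.0) − 1/(-5.220) = 0.2541, so d_i2 = 3.936 cm; m₂ = −d_i2/d_o2 = +0.7540.
m = m₁·m₂ = (-0.2388)(+0.7540) = -0.180.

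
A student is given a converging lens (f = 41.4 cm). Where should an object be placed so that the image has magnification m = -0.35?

160 cm

m = −d_i/d_o ⇒ d_i = −m·d_o.
1/f = 1/d_o + 1/d_i = 1/d_o − 1/(m·d_o) = (1 − 1/m)/d_o, so d_o = f(1 − 1/m) = (41.40)(1 − 1/(-0.35)) = 160 cm.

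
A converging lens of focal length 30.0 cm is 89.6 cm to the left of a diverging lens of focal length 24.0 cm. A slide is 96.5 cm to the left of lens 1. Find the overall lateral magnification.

m = -0.155

Lens 1: 1/d_i1 = 1/(30.0) − 1/(96.5) = 0.02297, so d_i1 = 43.53 cm; m₁ = −d_i1/d_o1 = -0.4511.
d_o2 = 89.6 − (43.53) = 46.07 cm.
f₂ = −24.0 cm (diverging).
Lens 2: 1/d_i2 = 1/(-24.0) − 1/(46.07) = -0.06337, so d_i2 = -15.78 cm; m₂ = −d_i2/d_o2 = +0.3425.
m = m₁·m₂ = (-0.4511)(+0.3425) = -0.155.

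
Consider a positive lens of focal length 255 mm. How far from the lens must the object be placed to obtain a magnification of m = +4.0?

m = −d_i/d_o ⇒ d_i = −m·d_o.
1/f = 1/d_o + 1/d_i = 1/d_o − 1/(m·d_o) = (1 − 1/m)/d_o, so d_o = f(1 − 1/m) = (255.0)(1 − 1/(+4.0)) = 191 mm.

191 mm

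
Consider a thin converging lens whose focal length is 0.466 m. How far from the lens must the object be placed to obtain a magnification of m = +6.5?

m = −d_i/d_o ⇒ d_i = −m·d_o.
1/f = 1/d_o + 1/d_i = 1/d_o − 1/(m·d_o) = (1 − 1/m)/d_o, so d_o = f(1 − 1/m) = (0.4660)(1 − 1/(+6.5)) = 0.394 m.

0.394 m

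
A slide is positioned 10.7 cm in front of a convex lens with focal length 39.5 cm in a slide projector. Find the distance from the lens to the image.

Lens equation: 1/q = 1/f − 1/p = 1/(39.50) − 1/(10.7) = 0.02532 − 0.09346 = -0.06814, so q = -14.7 cm.
The image is virtual, upright and enlarged, on the same side as the object.

14.7 cm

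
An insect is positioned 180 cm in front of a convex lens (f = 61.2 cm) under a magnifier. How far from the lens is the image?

92.7 cm

Lens equation: 1/d_i = 1/f − 1/d_o = 1/(61.20) − 1/(180) = 0.01634 − 0.005556 = 0.01078, so d_i = 92.7 cm.
The image is real, inverted and reduced, on the far side of the lens.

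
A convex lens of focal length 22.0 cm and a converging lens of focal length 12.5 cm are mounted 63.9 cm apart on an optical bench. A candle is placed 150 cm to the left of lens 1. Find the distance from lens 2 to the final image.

Lens 1: 1/d_i1 = 1/f₁ − 1/d_o1 = 1/(22.0) − 1/(150) = 0.03879, so d_i1 = 25.78 cm.
The intermediate image is 25.78 cm to the right of lens 1, which is 63.9 − (25.78) = 38.12 cm to the left of lens 2, so d_o2 = +38.12 cm.
Lens 2: 1/d_i2 = 1/f₂ − 1/d_o2 = 1/(12.5) − 1/(38.12) = 0.05377, so d_i2 = 18.6 cm.
The final image is real, 18.6 cm to the right of lens 2 (overall magnification ≈ 0.084).

18.6 cm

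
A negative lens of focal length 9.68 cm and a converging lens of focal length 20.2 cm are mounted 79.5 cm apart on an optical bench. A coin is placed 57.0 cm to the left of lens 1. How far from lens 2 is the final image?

26.2 cm

Lens 1 is diverging, so f₁ = −9.68 cm.
Lens 1: 1/d_i1 = 1/f₁ − 1/d_o1 = 1/(-9.68) − 1/(57.0) = -0.1208, so d_i1 = -8.275 cm.
The intermediate image is 8.275 cm to the left of lens 1 (virtual), which is 79.5 − (-8.275) = 87.78 cm to the left of lens 2, so d_o2 = +87.78 cm.
Lens 2: 1/d_i2 = 1/f₂ − 1/d_o2 = 1/(20.2) − 1/(87.78) = 0.03811, so d_i2 = 26.2 cm.
The final image is real, 26.2 cm to the right of lens 2 (overall magnification ≈ -0.043).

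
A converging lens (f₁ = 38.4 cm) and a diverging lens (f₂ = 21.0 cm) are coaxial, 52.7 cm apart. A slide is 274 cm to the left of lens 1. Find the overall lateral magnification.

m = -0.118

Lens 1: 1/d_i1 = 1/(38.4) − 1/(274) = 0.02239, so d_i1 = 44.66 cm; m₁ = −d_i1/d_o1 = -0.1630.
d_o2 = 52.7 − (44.66) = 8.040 cm.
f₂ = −21.0 cm (diverging).
Lens 2: 1/d_i2 = 1/(-21.0) − 1/(8.040) = -0.1720, so d_i2 = -5.814 cm; m₂ = −d_i2/d_o2 = +0.7231.
m = m₁·m₂ = (-0.1630)(+0.7231) = -0.118.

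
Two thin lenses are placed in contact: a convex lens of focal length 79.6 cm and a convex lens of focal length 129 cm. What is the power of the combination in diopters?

P = +2.03 D

P₁ = 1/f₁ = 1/(0.796 m) = +1.256 D; P₂ = 1/f₂ = 1/(1.29 m) = +0.7752 D.
For thin lenses in contact, P = P₁ + P₂ = (+1.256) + (+0.7752) = +2.03 D.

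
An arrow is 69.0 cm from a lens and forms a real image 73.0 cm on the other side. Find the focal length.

f = 35.5 cm (converging)

Real image ⇒ d_i = +73.0 cm.
1/f = 1/d_o + 1/d_i = 1/(69.0) + 1/(73.0) = 0.02819, so f = 35.5 cm.
Since f is positive, the lens is converging.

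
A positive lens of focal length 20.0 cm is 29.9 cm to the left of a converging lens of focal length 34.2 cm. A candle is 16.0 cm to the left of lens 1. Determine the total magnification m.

Lens 1: 1/d_i1 = 1/(20.0) − 1/(16.0) = -0.01250, so d_i1 = -80.00 cm; m₁ = −d_i1/d_o1 = +5.000.
d_o2 = 29.9 − (-80.00) = 109.9 cm.
Lens 2: 1/d_i2 = 1/(34.2) − 1/(109.9) = 0.02014, so d_i2 = 49.65 cm; m₂ = −d_i2/d_o2 = -0.4518.
m = m₁·m₂ = (+5.000)(-0.4518) = -2.26.

m = -2.26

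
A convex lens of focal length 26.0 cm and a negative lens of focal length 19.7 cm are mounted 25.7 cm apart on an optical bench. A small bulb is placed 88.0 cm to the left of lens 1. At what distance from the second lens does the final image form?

26.0 cm

Lens 1: 1/d_i1 = 1/f₁ − 1/d_o1 = 1/(26.0) − 1/(88.0) = 0.02710, so d_i1 = 36.90 cm.
The intermediate image is 36.90 cm to the right of lens 1, which lies 11.20 cm to the right of lens 2 — a virtual object — so d_o2 = −11.20 cm.
Lens 2 is diverging, so f₂ = −19.7 cm.
Lens 2: 1/d_i2 = 1/f₂ − 1/d_o2 = 1/(-19.7) − 1/(-11.20) = 0.03852, so d_i2 = 26.0 cm.
The final image is real, 26.0 cm to the right of lens 2 (overall magnification ≈ -0.97).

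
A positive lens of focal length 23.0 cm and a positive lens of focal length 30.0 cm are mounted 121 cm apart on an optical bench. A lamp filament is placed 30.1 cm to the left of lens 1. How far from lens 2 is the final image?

108 cm

Lens 1: 1/d_i1 = 1/f₁ − 1/d_o1 = 1/(23.0) − 1/(30.1) = 0.01026, so d_i1 = 97.51 cm.
The intermediate image is 97.51 cm to the right of lens 1, which is 121 − (97.51) = 23.49 cm to the left of lens 2, so d_o2 = +23.49 cm.
Lens 2: 1/d_i2 = 1/f₂ − 1/d_o2 = 1/(30.0) − 1/(23.49) = -0.009238, so d_i2 = -108 cm.
The final image is virtual, 108 cm to the left of lens 2 (overall magnification ≈ -15).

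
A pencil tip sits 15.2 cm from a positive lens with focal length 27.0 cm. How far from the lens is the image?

Thin-lens equation: 1/v = 1/f − 1/u = 1/(27.00) − 1/(15.2) = 0.03704 − 0.06579 = -0.02875, so v = -34.8 cm.
The image is virtual, upright and enlarged, on the same side as the object.

34.8 cm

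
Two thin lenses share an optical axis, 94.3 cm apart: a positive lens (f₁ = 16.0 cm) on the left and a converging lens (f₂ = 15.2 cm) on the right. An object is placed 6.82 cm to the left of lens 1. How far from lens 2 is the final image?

17.7 cm

Lens 1: 1/d_i1 = 1/f₁ − 1/d_o1 = 1/(16.0) − 1/(6.82) = -0.08413, so d_i1 = -11.89 cm.
The intermediate image is 11.89 cm to the left of lens 1 (virtual), which is 94.3 − (-11.89) = 106.2 cm to the left of lens 2, so d_o2 = +106.2 cm.
Lens 2: 1/d_i2 = 1/f₂ − 1/d_o2 = 1/(15.2) − 1/(106.2) = 0.05637, so d_i2 = 17.7 cm.
The final image is real, 17.7 cm to the right of lens 2 (overall magnification ≈ -0.29).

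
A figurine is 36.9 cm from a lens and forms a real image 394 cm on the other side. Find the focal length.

Real image ⇒ d_i = +394 cm.
1/f = 1/d_o + 1/d_i = 1/(36.9) + 1/(394) = 0.02964, so f = 33.7 cm.
Since f is positive, the lens is converging.

f = 33.7 cm (converging)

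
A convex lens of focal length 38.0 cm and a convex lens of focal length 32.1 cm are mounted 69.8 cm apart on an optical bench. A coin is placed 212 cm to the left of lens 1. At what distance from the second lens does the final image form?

Lens 1: 1/d_i1 = 1/f₁ − 1/d_o1 = 1/(38.0) − 1/(212) = 0.02160, so d_i1 = 46.30 cm.
The intermediate image is 46.30 cm to the right of lens 1, which is 69.8 − (46.30) = 23.50 cm to the left of lens 2, so d_o2 = +23.50 cm.
Lens 2: 1/d_i2 = 1/f₂ − 1/d_o2 = 1/(32.1) − 1/(23.50) = -0.01140, so d_i2 = -87.7 cm.
The final image is virtual, 87.7 cm to the left of lens 2 (overall magnification ≈ -0.82).

87.7 cm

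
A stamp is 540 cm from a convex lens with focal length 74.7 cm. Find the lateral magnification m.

m = -0.161

1/d_i = 1/f − 1/d_o = 1/(74.70) − 1/(540) = 0.01154, so d_i = 86.69 cm.
m = −d_i/d_o = −(86.69)/(540) = -0.161.
The image is real, inverted and reduced, on the far side of the lens.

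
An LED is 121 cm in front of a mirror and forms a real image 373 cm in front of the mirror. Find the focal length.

f = 91.4 cm (concave)

Real image ⇒ d_i = +373 cm.
1/f = 1/d_o + 1/d_i = 1/(121) + 1/(373) = 0.01095, so f = 91.4 cm.
Since f is positive, the mirror is concave.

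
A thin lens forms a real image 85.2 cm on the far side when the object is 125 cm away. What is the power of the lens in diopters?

d_i = +85.2 cm.
1/f = 1/d_o + 1/d_i = 1/(125) + 1/(85.2) = 0.01974 cm⁻¹.
f = 50.67 cm = 0.5067 m, so P = 1/f = +1.97 D.

P = +1.97 D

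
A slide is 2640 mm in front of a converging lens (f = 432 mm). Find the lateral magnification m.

m = -0.196

1/d_i = 1/f − 1/d_o = 1/(432.0) − 1/(2640) = 0.001936, so d_i = 516.5 mm.
m = −d_i/d_o = −(516.5)/(2640) = -0.196.
The image is real, inverted and reduced, on the far side of the lens.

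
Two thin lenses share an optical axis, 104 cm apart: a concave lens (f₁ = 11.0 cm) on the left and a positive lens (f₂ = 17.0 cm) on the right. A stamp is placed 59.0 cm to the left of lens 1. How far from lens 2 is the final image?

Lens 1 is diverging, so f₁ = −11.0 cm.
Lens 1: 1/d_i1 = 1/f₁ − 1/d_o1 = 1/(-11.0) − 1/(59.0) = -0.1079, so d_i1 = -9.271 cm.
The intermediate image is 9.271 cm to the left of lens 1 (virtual), which is 104 − (-9.271) = 113.3 cm to the left of lens 2, so d_o2 = +113.3 cm.
Lens 2: 1/d_i2 = 1/f₂ − 1/d_o2 = 1/(17.0) − 1/(113.3) = 0.05000, so d_i2 = 20.0 cm.
The final image is real, 20.0 cm to the right of lens 2 (overall magnification ≈ -0.028).

20.0 cm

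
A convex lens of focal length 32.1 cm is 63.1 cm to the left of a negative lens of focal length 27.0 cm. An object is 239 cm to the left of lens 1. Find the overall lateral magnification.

m = -0.0790

Lens 1: 1/d_i1 = 1/(32.1) − 1/(239) = 0.02697, so d_i1 = 37.08 cm; m₁ = −d_i1/d_o1 = -0.1551.
d_o2 = 63.1 − (37.08) = 26.02 cm.
f₂ = −27.0 cm (diverging).
Lens 2: 1/d_i2 = 1/(-27.0) − 1/(26.02) = -0.07547, so d_i2 = -13.25 cm; m₂ = −d_i2/d_o2 = +0.5092.
m = m₁·m₂ = (-0.1551)(+0.5092) = -0.0790.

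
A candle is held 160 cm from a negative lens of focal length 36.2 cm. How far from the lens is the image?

For a negative lens, f = -36.2 cm.
Thin-lens equation: 1/d_i = 1/f − 1/d_o = 1/(-36.20) − 1/(160) = -0.02762 − 0.006250 = -0.03387, so d_i = -29.5 cm.
The image is virtual, upright and reduced, on the same side as the object.

29.5 cm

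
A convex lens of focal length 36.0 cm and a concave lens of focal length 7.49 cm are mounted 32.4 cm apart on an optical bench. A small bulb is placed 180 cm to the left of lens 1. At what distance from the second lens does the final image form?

18.5 cm

Lens 1: 1/d_i1 = 1/f₁ − 1/d_o1 = 1/(36.0) − 1/(180) = 0.02222, so d_i1 = 45.00 cm.
The intermediate image is 45.00 cm to the right of lens 1, which lies 12.60 cm to the right of lens 2 — a virtual object — so d_o2 = −12.60 cm.
Lens 2 is diverging, so f₂ = −7.49 cm.
Lens 2: 1/d_i2 = 1/f₂ − 1/d_o2 = 1/(-7.49) − 1/(-12.60) = -0.05415, so d_i2 = -18.5 cm.
The final image is virtual, 18.5 cm to the left of lens 2 (overall magnification ≈ 0.37).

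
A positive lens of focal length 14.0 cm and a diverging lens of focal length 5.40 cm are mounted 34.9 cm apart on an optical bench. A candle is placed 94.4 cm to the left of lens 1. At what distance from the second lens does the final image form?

4.18 cm

Lens 1: 1/d_i1 = 1/f₁ − 1/d_o1 = 1/(14.0) − 1/(94.4) = 0.06084, so d_i1 = 16.44 cm.
The intermediate image is 16.44 cm to the right of lens 1, which is 34.9 − (16.44) = 18.46 cm to the left of lens 2, so d_o2 = +18.46 cm.
Lens 2 is diverging, so f₂ = −5.40 cm.
Lens 2: 1/d_i2 = 1/f₂ − 1/d_o2 = 1/(-5.40) − 1/(18.46) = -0.2394, so d_i2 = -4.18 cm.
The final image is virtual, 4.18 cm to the left of lens 2 (overall magnification ≈ -0.039).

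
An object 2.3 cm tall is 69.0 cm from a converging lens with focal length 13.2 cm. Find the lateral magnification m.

m = -0.237

1/d_i = 1/f − 1/d_o = 1/(13.20) − 1/(69.0) = 0.06126, so d_i = 16.32 cm.
m = −d_i/d_o = −(16.32)/(69.0) = -0.237.
The image is real, inverted and reduced, on the far side of the lens.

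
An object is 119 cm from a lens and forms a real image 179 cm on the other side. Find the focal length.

Real image ⇒ d_i = +179 cm.
1/f = 1/d_o + 1/d_i = 1/(119) + 1/(179) = 0.01399, so f = 71.5 cm.
Since f is positive, the lens is converging.

f = 71.5 cm (converging)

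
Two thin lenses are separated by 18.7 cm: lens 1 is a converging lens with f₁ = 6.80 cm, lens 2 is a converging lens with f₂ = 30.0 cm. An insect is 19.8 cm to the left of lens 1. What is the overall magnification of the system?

m = -0.725

Lens 1: 1/d_i1 = 1/(6.80) − 1/(19.8) = 0.09655, so d_i1 = 10.36 cm; m₁ = −d_i1/d_o1 = -0.5232.
d_o2 = 18.7 − (10.36) = 8.340 cm.
Lens 2: 1/d_i2 = 1/(30.0) − 1/(8.340) = -0.08657, so d_i2 = -11.55 cm; m₂ = −d_i2/d_o2 = +1.385.
m = m₁·m₂ = (-0.5232)(+1.385) = -0.725.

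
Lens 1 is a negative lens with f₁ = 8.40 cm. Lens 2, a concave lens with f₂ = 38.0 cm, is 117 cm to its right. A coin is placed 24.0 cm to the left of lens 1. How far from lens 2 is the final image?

29.0 cm

Lens 1 is diverging, so f₁ = −8.40 cm.
Lens 1: 1/d_i1 = 1/f₁ − 1/d_o1 = 1/(-8.40) − 1/(24.0) = -0.1607, so d_i1 = -6.222 cm.
The intermediate image is 6.222 cm to the left of lens 1 (virtual), which is 117 − (-6.222) = 123.2 cm to the left of lens 2, so d_o2 = +123.2 cm.
Lens 2 is diverging, so f₂ = −38.0 cm.
Lens 2: 1/d_i2 = 1/f₂ − 1/d_o2 = 1/(-38.0) − 1/(123.2) = -0.03443, so d_i2 = -29.0 cm.
The final image is virtual, 29.0 cm to the left of lens 2 (overall magnification ≈ 0.061).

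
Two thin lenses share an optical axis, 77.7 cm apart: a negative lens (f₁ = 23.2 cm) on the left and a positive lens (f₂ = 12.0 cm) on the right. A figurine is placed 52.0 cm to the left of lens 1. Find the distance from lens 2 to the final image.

13.8 cm

Lens 1 is diverging, so f₁ = −23.2 cm.
Lens 1: 1/d_i1 = 1/f₁ − 1/d_o1 = 1/(-23.2) − 1/(52.0) = -0.06233, so d_i1 = -16.04 cm.
The intermediate image is 16.04 cm to the left of lens 1 (virtual), which is 77.7 − (-16.04) = 93.74 cm to the left of lens 2, so d_o2 = +93.74 cm.
Lens 2: 1/d_i2 = 1/f₂ − 1/d_o2 = 1/(12.0) − 1/(93.74) = 0.07267, so d_i2 = 13.8 cm.
The final image is real, 13.8 cm to the right of lens 2 (overall magnification ≈ -0.045).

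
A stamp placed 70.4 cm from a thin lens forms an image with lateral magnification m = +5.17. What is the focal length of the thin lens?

f = 87.3 cm (converging)

m = −d_i/d_o ⇒ d_i = −m·d_o = −(+5.17)·(70.4) = -364.0 cm.
1/f = 1/d_o + 1/d_i = 1/(70.4) + 1/(-364.0) = 0.01146, so f = 87.3 cm.
Since f is positive, the thin lens is converging.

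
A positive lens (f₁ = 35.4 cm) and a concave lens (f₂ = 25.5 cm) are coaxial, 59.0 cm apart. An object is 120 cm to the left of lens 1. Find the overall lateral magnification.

m = -0.311

Lens 1: 1/d_i1 = 1/(35.4) − 1/(120) = 0.01992, so d_i1 = 50.21 cm; m₁ = −d_i1/d_o1 = -0.4184.
d_o2 = 59.0 − (50.21) = 8.790 cm.
f₂ = −25.5 cm (diverging).
Lens 2: 1/d_i2 = 1/(-25.5) − 1/(8.790) = -0.1530, so d_i2 = -6.537 cm; m₂ = −d_i2/d_o2 = +0.7437.
m = m₁·m₂ = (-0.4184)(+0.7437) = -0.311.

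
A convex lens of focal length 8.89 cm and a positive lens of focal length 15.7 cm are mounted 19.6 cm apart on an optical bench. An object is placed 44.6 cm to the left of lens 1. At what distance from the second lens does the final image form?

18.5 cm

Lens 1: 1/d_i1 = 1/f₁ − 1/d_o1 = 1/(8.89) − 1/(44.6) = 0.09006, so d_i1 = 11.10 cm.
The intermediate image is 11.10 cm to the right of lens 1, which is 19.6 − (11.10) = 8.500 cm to the left of lens 2, so d_o2 = +8.500 cm.
Lens 2: 1/d_i2 = 1/f₂ − 1/d_o2 = 1/(15.7) − 1/(8.500) = -0.05395, so d_i2 = -18.5 cm.
The final image is virtual, 18.5 cm to the left of lens 2 (overall magnification ≈ -0.54).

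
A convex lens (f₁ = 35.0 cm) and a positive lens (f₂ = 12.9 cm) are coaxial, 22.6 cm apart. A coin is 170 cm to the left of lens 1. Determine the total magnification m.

Lens 1: 1/d_i1 = 1/(35.0) − 1/(170) = 0.02269, so d_i1 = 44.07 cm; m₁ = −d_i1/d_o1 = -0.2592.
d_o2 = 22.6 − (44.07) = -21.47 cm (virtual object).
Lens 2: 1/d_i2 = 1/(12.9) − 1/(-21.47) = 0.1241, so d_i2 = 8.058 cm; m₂ = −d_i2/d_o2 = +0.3753.
m = m₁·m₂ = (-0.2592)(+0.3753) = -0.0973.

m = -0.0973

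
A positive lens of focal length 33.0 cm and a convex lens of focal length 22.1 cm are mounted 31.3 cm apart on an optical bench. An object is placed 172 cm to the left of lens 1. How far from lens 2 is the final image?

6.66 cm

Lens 1: 1/d_i1 = 1/f₁ − 1/d_o1 = 1/(33.0) − 1/(172) = 0.02449, so d_i1 = 40.83 cm.
The intermediate image is 40.83 cm to the right of lens 1, which lies 9.530 cm to the right of lens 2 — a virtual object — so d_o2 = −9.530 cm.
Lens 2: 1/d_i2 = 1/f₂ − 1/d_o2 = 1/(22.1) − 1/(-9.530) = 0.1502, so d_i2 = 6.66 cm.
The final image is real, 6.66 cm to the right of lens 2 (overall magnification ≈ -0.17).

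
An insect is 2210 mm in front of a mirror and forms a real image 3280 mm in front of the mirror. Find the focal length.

Real image ⇒ d_i = +3280 mm.
1/f = 1/d_o + 1/d_i = 1/(2210) + 1/(3280) = 0.0007574, so f = 1320 mm.
Since f is positive, the mirror is concave.

f = 1320 mm (concave)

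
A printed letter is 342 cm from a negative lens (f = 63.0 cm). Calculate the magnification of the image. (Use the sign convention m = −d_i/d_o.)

m = +0.156

For a negative lens, f = -63.0 cm.
1/d_i = 1/f − 1/d_o = 1/(-63.00) − 1/(342) = -0.01880, so d_i = -53.20 cm.
m = −d_i/d_o = −(-53.20)/(342) = +0.156.
The image is virtual, upright and reduced, on the same side as the object.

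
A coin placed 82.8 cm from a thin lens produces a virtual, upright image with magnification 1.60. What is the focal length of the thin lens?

f = 221 cm (converging)

m = −d_i/d_o ⇒ d_i = −m·d_o = −(+1.60)·(82.8) = -132.5 cm.
1/f = 1/d_o + 1/d_i = 1/(82.8) + 1/(-132.5) = 0.004530, so f = 221 cm.
Since f is positive, the thin lens is converging.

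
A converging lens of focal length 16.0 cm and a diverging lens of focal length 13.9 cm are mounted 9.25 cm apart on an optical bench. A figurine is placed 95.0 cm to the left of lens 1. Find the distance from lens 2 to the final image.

35.5 cm

Lens 1: 1/d_i1 = 1/f₁ − 1/d_o1 = 1/(16.0) − 1/(95.0) = 0.05197, so d_i1 = 19.24 cm.
The intermediate image is 19.24 cm to the right of lens 1, which lies 9.990 cm to the right of lens 2 — a virtual object — so d_o2 = −9.990 cm.
Lens 2 is diverging, so f₂ = −13.9 cm.
Lens 2: 1/d_i2 = 1/f₂ − 1/d_o2 = 1/(-13.9) − 1/(-9.990) = 0.02816, so d_i2 = 35.5 cm.
The final image is real, 35.5 cm to the right of lens 2 (overall magnification ≈ -0.72).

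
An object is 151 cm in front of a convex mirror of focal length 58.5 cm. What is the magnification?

m = +0.279

For a convex mirror, f = -58.5 cm.
1/d_i = 1/f − 1/d_o = 1/(-58.50) − 1/(151) = -0.02372, so d_i = -42.16 cm.
m = −d_i/d_o = −(-42.16)/(151) = +0.279.
The image is virtual, upright and reduced, behind the mirror.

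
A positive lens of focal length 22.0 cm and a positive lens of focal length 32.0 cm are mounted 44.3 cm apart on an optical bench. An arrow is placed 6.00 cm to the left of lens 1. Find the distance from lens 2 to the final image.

81.8 cm

Lens 1: 1/d_i1 = 1/f₁ − 1/d_o1 = 1/(22.0) − 1/(6.00) = -0.1212, so d_i1 = -8.250 cm.
The intermediate image is 8.250 cm to the left of lens 1 (virtual), which is 44.3 − (-8.250) = 52.55 cm to the left of lens 2, so d_o2 = +52.55 cm.
Lens 2: 1/d_i2 = 1/f₂ − 1/d_o2 = 1/(32.0) − 1/(52.55) = 0.01222, so d_i2 = 81.8 cm.
The final image is real, 81.8 cm to the right of lens 2 (overall magnification ≈ -2.1).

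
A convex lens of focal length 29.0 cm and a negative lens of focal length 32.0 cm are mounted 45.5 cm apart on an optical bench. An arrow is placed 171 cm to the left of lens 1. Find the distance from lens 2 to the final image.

Lens 1: 1/d_i1 = 1/f₁ − 1/d_o1 = 1/(29.0) − 1/(171) = 0.02863, so d_i1 = 34.92 cm.
The intermediate image is 34.92 cm to the right of lens 1, which is 45.5 − (34.92) = 10.58 cm to the left of lens 2, so d_o2 = +10.58 cm.
Lens 2 is diverging, so f₂ = −32.0 cm.
Lens 2: 1/d_i2 = 1/f₂ − 1/d_o2 = 1/(-32.0) − 1/(10.58) = -0.1258, so d_i2 = -7.95 cm.
The final image is virtual, 7.95 cm to the left of lens 2 (overall magnification ≈ -0.15).

7.95 cm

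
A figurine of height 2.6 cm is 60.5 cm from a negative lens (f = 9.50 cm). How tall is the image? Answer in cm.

For a negative lens, f = -9.50 cm.
1/d_i = 1/f − 1/d_o = 1/(-9.500) − 1/(60.5) = -0.1218, so d_i = -8.211 cm.
m = −d_i/d_o = +0.1357.
|h_i| = |m|·h_o = 0.1357 × 2.6 = 0.353 cm. The image is virtual, upright and reduced, on the same side as the object.

0.353 cm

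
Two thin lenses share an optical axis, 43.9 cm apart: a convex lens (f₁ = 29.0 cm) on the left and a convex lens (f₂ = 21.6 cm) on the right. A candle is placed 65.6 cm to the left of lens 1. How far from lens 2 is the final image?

Lens 1: 1/d_i1 = 1/f₁ − 1/d_o1 = 1/(29.0) − 1/(65.6) = 0.01924, so d_i1 = 51.98 cm.
The intermediate image is 51.98 cm to the right of lens 1, which lies 8.080 cm to the right of lens 2 — a virtual object — so d_o2 = −8.080 cm.
Lens 2: 1/d_i2 = 1/f₂ − 1/d_o2 = 1/(21.6) − 1/(-8.080) = 0.1701, so d_i2 = 5.88 cm.
The final image is real, 5.88 cm to the right of lens 2 (overall magnification ≈ -0.58).

5.88 cm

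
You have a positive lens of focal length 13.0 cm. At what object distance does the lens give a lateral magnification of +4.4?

10.0 cm

m = −d_i/d_o ⇒ d_i = −m·d_o.
1/f = 1/d_o + 1/d_i = 1/d_o − 1/(m·d_o) = (1 − 1/m)/d_o, so d_o = f(1 − 1/m) = (13.00)(1 − 1/(+4.4)) = 10.0 cm.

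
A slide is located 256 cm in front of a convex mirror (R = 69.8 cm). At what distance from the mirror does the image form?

30.7 cm

f = R/2 = 69.8/2 = 34.90 cm; for a convex mirror, f = -34.90 cm.
Mirror equation: 1/v = 1/f − 1/u = 1/(-34.90) − 1/(256) = -0.02865 − 0.003906 = -0.03256, so v = -30.7 cm.
The image is virtual, upright and reduced, behind the mirror.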